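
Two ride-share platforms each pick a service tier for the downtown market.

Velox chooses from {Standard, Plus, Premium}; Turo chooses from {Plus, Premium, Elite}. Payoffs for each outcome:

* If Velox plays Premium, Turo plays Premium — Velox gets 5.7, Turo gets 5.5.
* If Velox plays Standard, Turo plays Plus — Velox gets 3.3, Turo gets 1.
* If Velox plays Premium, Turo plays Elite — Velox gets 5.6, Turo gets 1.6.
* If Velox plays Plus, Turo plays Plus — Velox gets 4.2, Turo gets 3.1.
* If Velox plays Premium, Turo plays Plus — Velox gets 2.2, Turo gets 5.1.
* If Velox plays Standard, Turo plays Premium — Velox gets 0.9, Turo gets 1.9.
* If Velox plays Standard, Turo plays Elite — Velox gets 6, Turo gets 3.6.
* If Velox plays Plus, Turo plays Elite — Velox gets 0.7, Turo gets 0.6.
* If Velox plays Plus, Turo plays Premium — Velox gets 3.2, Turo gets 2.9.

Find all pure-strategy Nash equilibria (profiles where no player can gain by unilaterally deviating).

(Standard, Elite) and (Plus, Plus) and (Premium, Premium)

(Standard, Plus): Velox can switch to Plus (3.3 → 4.2). Not NE.
(Standard, Premium): Velox can switch to Plus (0.9 → 3.2). Not NE.
(Standard, Elite): Velox gets 6, best alternative 5.6; Turo gets 3.6, best alternative 1.9. No profitable deviation — NE.
(Plus, Plus): Velox gets 4.2, best alternative 3.3; Turo gets 3.1, best alternative 2.9. No profitable deviation — NE.
(Plus, Premium): Velox can switch to Premium (3.2 → 5.7). Not NE.
(Plus, Elite): Velox can switch to Standard (0.7 → 6). Not NE.
(Premium, Plus): Velox can switch to Standard (2.2 → 3.3). Not NE.
(Premium, Premium): Velox gets 5.7, best alternative 3.2; Turo gets 5.5, best alternative 5.1. No profitable deviation — NE.
(Premium, Elite): Velox can switch to Standard (5.6 → 6). Not NE.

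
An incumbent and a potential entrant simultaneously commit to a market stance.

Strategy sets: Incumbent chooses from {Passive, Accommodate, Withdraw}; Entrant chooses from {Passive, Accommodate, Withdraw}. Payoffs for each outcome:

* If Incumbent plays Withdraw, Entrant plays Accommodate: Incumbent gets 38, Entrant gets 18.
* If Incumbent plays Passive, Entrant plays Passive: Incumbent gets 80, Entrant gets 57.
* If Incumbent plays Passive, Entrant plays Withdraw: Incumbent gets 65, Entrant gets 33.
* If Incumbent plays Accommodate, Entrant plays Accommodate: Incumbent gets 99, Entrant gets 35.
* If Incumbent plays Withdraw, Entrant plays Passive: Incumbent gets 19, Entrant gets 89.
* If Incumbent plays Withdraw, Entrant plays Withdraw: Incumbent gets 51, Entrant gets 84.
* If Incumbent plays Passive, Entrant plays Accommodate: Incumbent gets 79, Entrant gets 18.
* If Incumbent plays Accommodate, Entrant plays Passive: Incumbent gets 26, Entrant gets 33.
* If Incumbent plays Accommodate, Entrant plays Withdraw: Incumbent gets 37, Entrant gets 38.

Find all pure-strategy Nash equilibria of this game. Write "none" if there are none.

The unique pure-strategy Nash equilibrium is (Passive, Passive).

Incumbent against Passive: payoffs 80, 26, 19 → best response Passive.
Incumbent against Accommodate: payoffs 79, 99, 38 → best response Accommodate.
Incumbent against Withdraw: payoffs 65, 37, 51 → best response Passive.
Entrant against Passive: payoffs 57, 18, 33 → best response Passive.
Entrant against Accommodate: payoffs 33, 35, 38 → best response Withdraw.
Entrant against Withdraw: payoffs 89, 18, 84 → best response Passive.
Mutual best responses: (Passive, Passive).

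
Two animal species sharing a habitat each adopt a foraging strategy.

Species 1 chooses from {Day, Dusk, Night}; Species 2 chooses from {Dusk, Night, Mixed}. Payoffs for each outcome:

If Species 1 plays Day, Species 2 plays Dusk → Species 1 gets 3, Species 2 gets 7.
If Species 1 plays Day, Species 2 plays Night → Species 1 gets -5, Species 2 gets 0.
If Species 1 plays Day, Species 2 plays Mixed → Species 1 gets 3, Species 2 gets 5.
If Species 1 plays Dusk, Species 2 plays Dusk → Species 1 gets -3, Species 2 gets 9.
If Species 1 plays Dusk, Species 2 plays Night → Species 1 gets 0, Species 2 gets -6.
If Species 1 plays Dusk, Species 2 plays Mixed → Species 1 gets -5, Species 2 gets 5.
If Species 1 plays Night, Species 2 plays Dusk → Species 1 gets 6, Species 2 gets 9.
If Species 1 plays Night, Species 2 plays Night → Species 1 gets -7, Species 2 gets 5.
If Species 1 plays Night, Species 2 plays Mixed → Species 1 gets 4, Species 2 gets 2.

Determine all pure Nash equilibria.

The unique pure-strategy Nash equilibrium is (Night, Dusk).

Species 1 against Dusk: payoffs 3, -3, 6 → best response Night.
Species 1 against Night: payoffs -5, 0, -7 → best response Dusk.
Species 1 against Mixed: payoffs 3, -5, 4 → best response Night.
Species 2 against Day: payoffs 7, 0, 5 → best response Dusk.
Species 2 against Dusk: payoffs 9, -6, 5 → best response Dusk.
Species 2 against Night: payoffs 9, 5, 2 → best response Dusk.
Mutual best responses: (Night, Dusk).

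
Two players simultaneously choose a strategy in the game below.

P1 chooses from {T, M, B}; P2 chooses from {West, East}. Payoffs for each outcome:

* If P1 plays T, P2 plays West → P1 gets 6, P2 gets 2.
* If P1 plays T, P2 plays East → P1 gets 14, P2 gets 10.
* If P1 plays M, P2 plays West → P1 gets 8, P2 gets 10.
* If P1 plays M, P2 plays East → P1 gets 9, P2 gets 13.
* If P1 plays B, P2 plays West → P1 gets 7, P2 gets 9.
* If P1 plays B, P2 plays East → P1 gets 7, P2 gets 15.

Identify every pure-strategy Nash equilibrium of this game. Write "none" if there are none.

P1 against West: payoffs 6, 8, 7 → best response M.
P1 against East: payoffs 14, 9, 7 → best response T.
P2 against T: payoffs 2, 10 → best response East.
P2 against M: payoffs 10, 13 → best response East.
P2 against B: payoffs 9, 15 → best response East.
Mutual best responses: (T, East).

(T, East)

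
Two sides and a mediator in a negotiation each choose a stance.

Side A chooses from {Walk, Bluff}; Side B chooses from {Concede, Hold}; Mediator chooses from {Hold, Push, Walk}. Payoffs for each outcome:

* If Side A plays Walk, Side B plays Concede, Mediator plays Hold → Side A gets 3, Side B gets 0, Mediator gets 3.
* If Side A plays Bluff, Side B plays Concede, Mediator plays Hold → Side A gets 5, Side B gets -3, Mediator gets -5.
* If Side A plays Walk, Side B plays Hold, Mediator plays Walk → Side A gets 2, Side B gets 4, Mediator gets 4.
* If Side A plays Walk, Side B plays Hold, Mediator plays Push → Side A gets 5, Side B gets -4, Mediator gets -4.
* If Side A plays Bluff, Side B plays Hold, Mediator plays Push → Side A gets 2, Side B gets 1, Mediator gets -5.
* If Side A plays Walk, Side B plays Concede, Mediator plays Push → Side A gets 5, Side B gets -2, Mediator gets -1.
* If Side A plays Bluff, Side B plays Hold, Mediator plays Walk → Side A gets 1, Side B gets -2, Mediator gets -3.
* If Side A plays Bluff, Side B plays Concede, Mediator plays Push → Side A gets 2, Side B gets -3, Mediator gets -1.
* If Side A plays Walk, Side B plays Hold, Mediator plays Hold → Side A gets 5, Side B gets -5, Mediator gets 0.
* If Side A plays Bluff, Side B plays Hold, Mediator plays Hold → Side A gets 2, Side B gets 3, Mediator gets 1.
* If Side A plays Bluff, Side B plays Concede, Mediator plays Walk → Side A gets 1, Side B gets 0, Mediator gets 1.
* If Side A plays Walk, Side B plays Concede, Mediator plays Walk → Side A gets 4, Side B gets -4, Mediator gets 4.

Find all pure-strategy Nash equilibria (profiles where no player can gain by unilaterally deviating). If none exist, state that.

(Walk, Hold, Walk)

Check each profile: it is a Nash equilibrium iff no player can strictly gain by switching unilaterally.
(Walk, Concede, Hold): Side A can switch to Bluff (3 → 5). Not NE.
(Walk, Concede, Push): Mediator can switch to Hold (-1 → 3). Not NE.
(Walk, Concede, Walk): Side B can switch to Hold (-4 → 4). Not NE.
(Walk, Hold, Hold): Side B can switch to Concede (-5 → 0). Not NE.
(Walk, Hold, Push): Side B can switch to Concede (-4 → -2). Not NE.
(Walk, Hold, Walk): Side A gets 2, best alternative 1; Side B gets 4, best alternative -4; Mediator gets 4, best alternative 0. No profitable deviation — NE.
(Bluff, Concede, Hold): Side B can switch to Hold (-3 → 3). Not NE.
(Bluff, Concede, Push): Side A can switch to Walk (2 → 5). Not NE.
(Bluff, Concede, Walk): Side A can switch to Walk (1 → 4). Not NE.
(Bluff, Hold, Hold): Side A can switch to Walk (2 → 5). Not NE.
(Bluff, Hold, Push): Side A can switch to Walk (2 → 5). Not NE.
(Bluff, Hold, Walk): Side A can switch to Walk (1 → 2). Not NE.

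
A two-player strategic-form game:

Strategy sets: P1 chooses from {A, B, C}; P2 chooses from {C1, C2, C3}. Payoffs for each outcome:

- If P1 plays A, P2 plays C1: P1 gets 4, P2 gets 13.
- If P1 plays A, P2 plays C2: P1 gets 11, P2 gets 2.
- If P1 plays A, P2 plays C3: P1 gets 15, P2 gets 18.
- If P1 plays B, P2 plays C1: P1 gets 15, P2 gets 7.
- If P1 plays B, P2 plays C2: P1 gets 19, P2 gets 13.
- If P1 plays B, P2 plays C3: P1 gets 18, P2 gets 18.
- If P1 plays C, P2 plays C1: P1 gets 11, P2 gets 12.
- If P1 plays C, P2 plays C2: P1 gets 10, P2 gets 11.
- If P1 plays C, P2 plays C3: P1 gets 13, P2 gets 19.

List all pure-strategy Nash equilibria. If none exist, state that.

(A, C1): P1 can switch to B (4 → 15). Not NE.
(A, C2): P1 can switch to B (11 → 19). Not NE.
(A, C3): P1 can switch to B (15 → 18). Not NE.
(B, C1): P2 can switch to C2 (7 → 13). Not NE.
(B, C2): P2 can switch to C3 (13 → 18). Not NE.
(B, C3): P1 gets 18, best alternative 15; P2 gets 18, best alternative 13. No profitable deviation — NE.
(C, C1): P1 can switch to B (11 → 15). Not NE.
(C, C2): P1 can switch to A (10 → 11). Not NE.
(C, C3): P1 can switch to A (13 → 15). Not NE.

The unique pure-strategy Nash equilibrium is (B, C3).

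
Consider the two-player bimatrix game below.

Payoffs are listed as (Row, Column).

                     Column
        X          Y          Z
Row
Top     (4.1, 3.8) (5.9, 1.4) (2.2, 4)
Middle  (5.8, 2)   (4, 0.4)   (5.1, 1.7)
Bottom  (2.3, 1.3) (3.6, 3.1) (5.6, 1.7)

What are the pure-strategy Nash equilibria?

Pure NE: (Middle, X)

Mark each player's best response to every combination of opponents' strategies; a profile where every player is best-responding is a pure Nash equilibrium.
Row against X: payoffs 4.1, 5.8, 2.3 → best response Middle.
Row against Y: payoffs 5.9, 4, 3.6 → best response Top.
Row against Z: payoffs 2.2, 5.1, 5.6 → best response Bottom.
Column against Top: payoffs 3.8, 1.4, 4 → best response Z.
Column against Middle: payoffs 2, 0.4, 1.7 → best response X.
Column against Bottom: payoffs 1.3, 3.1, 1.7 → best response Y.
Mutual best responses: (Middle, X).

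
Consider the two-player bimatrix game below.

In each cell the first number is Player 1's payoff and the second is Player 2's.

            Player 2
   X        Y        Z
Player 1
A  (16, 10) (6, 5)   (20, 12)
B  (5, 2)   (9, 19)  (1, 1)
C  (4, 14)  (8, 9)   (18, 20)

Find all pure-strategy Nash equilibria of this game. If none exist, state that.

(A, Z), (B, Y)

Player 1 against X: payoffs 16, 5, 4 → best response A.
Player 1 against Y: payoffs 6, 9, 8 → best response B.
Player 1 against Z: payoffs 20, 1, 18 → best response A.
Player 2 against A: payoffs 10, 5, 12 → best response Z.
Player 2 against B: payoffs 2, 19, 1 → best response Y.
Player 2 against C: payoffs 14, 9, 20 → best response Z.
Mutual best responses: (A, Z); (B, Y).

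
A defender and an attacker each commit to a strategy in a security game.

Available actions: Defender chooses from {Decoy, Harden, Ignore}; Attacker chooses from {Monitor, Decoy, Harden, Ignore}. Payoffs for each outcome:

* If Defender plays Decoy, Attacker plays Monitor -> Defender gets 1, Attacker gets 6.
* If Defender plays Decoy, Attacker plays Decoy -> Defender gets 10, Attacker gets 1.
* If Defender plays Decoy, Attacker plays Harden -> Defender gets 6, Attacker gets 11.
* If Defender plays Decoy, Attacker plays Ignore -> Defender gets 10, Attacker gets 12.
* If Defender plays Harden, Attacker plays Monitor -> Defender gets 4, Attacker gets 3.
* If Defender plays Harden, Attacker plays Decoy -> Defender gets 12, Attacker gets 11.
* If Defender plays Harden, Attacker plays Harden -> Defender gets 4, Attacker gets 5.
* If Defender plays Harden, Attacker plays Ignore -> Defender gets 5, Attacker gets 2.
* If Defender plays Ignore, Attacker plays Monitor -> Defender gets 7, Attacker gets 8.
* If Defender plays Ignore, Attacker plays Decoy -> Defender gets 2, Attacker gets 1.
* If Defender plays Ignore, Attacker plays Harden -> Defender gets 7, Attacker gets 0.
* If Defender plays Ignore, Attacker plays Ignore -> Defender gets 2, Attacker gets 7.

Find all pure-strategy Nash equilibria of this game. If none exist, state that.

Mark each player's best response to every combination of opponents' strategies; a profile where every player is best-responding is a pure Nash equilibrium.
Defender against Monitor: payoffs 1, 4, 7 → best response Ignore.
Defender against Decoy: payoffs 10, 12, 2 → best response Harden.
Defender against Harden: payoffs 6, 4, 7 → best response Ignore.
Defender against Ignore: payoffs 10, 5, 2 → best response Decoy.
Attacker against Decoy: payoffs 6, 1, 11, 12 → best response Ignore.
Attacker against Harden: payoffs 3, 11, 5, 2 → best response Decoy.
Attacker against Ignore: payoffs 8, 1, 0, 7 → best response Monitor.
Mutual best responses: (Decoy, Ignore); (Harden, Decoy); (Ignore, Monitor).

(Decoy, Ignore); (Harden, Decoy); (Ignore, Monitor)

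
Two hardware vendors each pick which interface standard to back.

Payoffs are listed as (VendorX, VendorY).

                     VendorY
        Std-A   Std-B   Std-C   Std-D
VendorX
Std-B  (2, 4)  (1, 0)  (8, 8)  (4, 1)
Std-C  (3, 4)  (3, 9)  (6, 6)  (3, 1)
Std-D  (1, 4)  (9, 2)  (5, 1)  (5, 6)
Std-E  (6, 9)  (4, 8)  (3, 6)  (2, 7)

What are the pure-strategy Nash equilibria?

For each strategy profile, look for a profitable unilateral deviation.
(Std-B, Std-A): VendorX can switch to Std-C (2 → 3). Not NE.
(Std-B, Std-B): VendorX can switch to Std-C (1 → 3). Not NE.
(Std-B, Std-C): VendorX gets 8, best alternative 6; VendorY gets 8, best alternative 4. No profitable deviation — NE.
(Std-B, Std-D): VendorX can switch to Std-D (4 → 5). Not NE.
(Std-C, Std-A): VendorX can switch to Std-E (3 → 6). Not NE.
(Std-C, Std-B): VendorX can switch to Std-D (3 → 9). Not NE.
(Std-C, Std-C): VendorX can switch to Std-B (6 → 8). Not NE.
(Std-C, Std-D): VendorX can switch to Std-B (3 → 4). Not NE.
(Std-D, Std-A): VendorX can switch to Std-B (1 → 2). Not NE.
(Std-D, Std-B): VendorY can switch to Std-A (2 → 4). Not NE.
(Std-D, Std-C): VendorX can switch to Std-B (5 → 8). Not NE.
(Std-D, Std-D): VendorX gets 5, best alternative 4; VendorY gets 6, best alternative 4. No profitable deviation — NE.
(Std-E, Std-A): VendorX gets 6, best alternative 3; VendorY gets 9, best alternative 8. No profitable deviation — NE.
(The remaining 3 profiles each have a profitable deviation by the same check.)

(Std-B, Std-C), (Std-D, Std-D), (Std-E, Std-A)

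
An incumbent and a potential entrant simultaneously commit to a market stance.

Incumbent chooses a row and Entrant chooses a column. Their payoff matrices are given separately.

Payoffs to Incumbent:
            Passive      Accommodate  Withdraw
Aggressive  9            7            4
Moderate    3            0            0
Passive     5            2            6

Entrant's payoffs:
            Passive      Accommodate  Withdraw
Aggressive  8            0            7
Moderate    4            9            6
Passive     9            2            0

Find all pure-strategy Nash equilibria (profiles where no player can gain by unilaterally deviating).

For each player, find the best response to each opponent profile; mutual best responses are the pure NE.
Incumbent against Passive: payoffs 9, 3, 5 → best response Aggressive.
Incumbent against Accommodate: payoffs 7, 0, 2 → best response Aggressive.
Incumbent against Withdraw: payoffs 4, 0, 6 → best response Passive.
Entrant against Aggressive: payoffs 8, 0, 7 → best response Passive.
Entrant against Moderate: payoffs 4, 9, 6 → best response Accommodate.
Entrant against Passive: payoffs 9, 2, 0 → best response Passive.
Mutual best responses: (Aggressive, Passive).

(Aggressive, Passive)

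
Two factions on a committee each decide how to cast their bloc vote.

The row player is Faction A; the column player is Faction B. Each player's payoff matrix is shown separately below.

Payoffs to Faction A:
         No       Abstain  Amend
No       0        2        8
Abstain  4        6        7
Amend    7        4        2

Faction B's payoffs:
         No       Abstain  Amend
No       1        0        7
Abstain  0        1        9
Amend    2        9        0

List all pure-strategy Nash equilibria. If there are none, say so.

For each strategy profile, look for a profitable unilateral deviation.
(No, No): Faction A can switch to Abstain (0 → 4). Not NE.
(No, Abstain): Faction A can switch to Abstain (2 → 6). Not NE.
(No, Amend): Faction A gets 8, best alternative 7; Faction B gets 7, best alternative 1. No profitable deviation — NE.
(Abstain, No): Faction A can switch to Amend (4 → 7). Not NE.
(Abstain, Abstain): Faction B can switch to Amend (1 → 9). Not NE.
(Abstain, Amend): Faction A can switch to No (7 → 8). Not NE.
(Amend, No): Faction B can switch to Abstain (2 → 9). Not NE.
(The remaining 2 profiles each have a profitable deviation by the same check.)

The unique pure-strategy Nash equilibrium is (No, Amend).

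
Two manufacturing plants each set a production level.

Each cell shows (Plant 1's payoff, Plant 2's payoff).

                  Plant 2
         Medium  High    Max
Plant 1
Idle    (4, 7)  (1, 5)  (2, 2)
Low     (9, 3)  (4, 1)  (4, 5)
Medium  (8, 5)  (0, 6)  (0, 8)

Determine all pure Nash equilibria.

For each player, find the best response to each opponent profile; mutual best responses are the pure NE.
Plant 1 against Medium: payoffs 4, 9, 8 → best response Low.
Plant 1 against High: payoffs 1, 4, 0 → best response Low.
Plant 1 against Max: payoffs 2, 4, 0 → best response Low.
Plant 2 against Idle: payoffs 7, 5, 2 → best response Medium.
Plant 2 against Low: payoffs 3, 1, 5 → best response Max.
Plant 2 against Medium: payoffs 5, 6, 8 → best response Max.
Mutual best responses: (Low, Max).

Pure NE: (Low, Max)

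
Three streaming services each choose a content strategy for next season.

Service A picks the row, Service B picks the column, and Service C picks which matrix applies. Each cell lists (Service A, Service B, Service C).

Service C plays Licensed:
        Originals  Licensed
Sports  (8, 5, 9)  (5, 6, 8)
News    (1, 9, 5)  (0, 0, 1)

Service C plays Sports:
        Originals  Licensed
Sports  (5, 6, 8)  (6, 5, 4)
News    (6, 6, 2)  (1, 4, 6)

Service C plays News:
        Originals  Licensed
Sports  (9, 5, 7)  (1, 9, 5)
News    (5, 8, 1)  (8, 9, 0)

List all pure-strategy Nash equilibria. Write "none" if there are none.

(Sports, Licensed, Licensed)

Service A against (Originals, Licensed): payoffs 8, 1 → best response Sports.
Service A against (Originals, Sports): payoffs 5, 6 → best response News.
Service A against (Originals, News): payoffs 9, 5 → best response Sports.
Service A against (Licensed, Licensed): payoffs 5, 0 → best response Sports.
Service A against (Licensed, Sports): payoffs 6, 1 → best response Sports.
Service A against (Licensed, News): payoffs 1, 8 → best response News.
Service B against (Sports, Licensed): payoffs 5, 6 → best response Licensed.
Service B against (Sports, Sports): payoffs 6, 5 → best response Originals.
Service B against (Sports, News): payoffs 5, 9 → best response Licensed.
Service B against (News, Licensed): payoffs 9, 0 → best response Originals.
Service B against (News, Sports): payoffs 6, 4 → best response Originals.
Service B against (News, News): payoffs 8, 9 → best response Licensed.
Service C against (Sports, Originals): payoffs 9, 8, 7 → best response Licensed.
Service C against (Sports, Licensed): payoffs 8, 4, 5 → best response Licensed.
Service C against (News, Originals): payoffs 5, 2, 1 → best response Licensed.
Service C against (News, Licensed): payoffs 1, 6, 0 → best response Sports.
Mutual best responses: (Sports, Licensed, Licensed).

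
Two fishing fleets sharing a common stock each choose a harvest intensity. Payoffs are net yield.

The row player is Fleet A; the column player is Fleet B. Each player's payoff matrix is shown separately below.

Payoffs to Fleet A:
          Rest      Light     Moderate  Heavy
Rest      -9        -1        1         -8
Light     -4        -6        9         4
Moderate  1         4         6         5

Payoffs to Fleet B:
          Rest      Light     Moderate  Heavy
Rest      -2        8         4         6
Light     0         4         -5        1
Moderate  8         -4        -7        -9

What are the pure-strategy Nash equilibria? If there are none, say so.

Pure NE: (Moderate, Rest)

(Rest, Rest): Fleet A can switch to Light (-9 → -4). Not NE.
(Rest, Light): Fleet A can switch to Moderate (-1 → 4). Not NE.
(Rest, Moderate): Fleet A can switch to Light (1 → 9). Not NE.
(Rest, Heavy): Fleet A can switch to Light (-8 → 4). Not NE.
(Light, Rest): Fleet A can switch to Moderate (-4 → 1). Not NE.
(Light, Light): Fleet A can switch to Rest (-6 → -1). Not NE.
(Light, Moderate): Fleet B can switch to Rest (-5 → 0). Not NE.
(Light, Heavy): Fleet A can switch to Moderate (4 → 5). Not NE.
(Moderate, Rest): Fleet A gets 1, best alternative -4; Fleet B gets 8, best alternative -4. No profitable deviation — NE.
(Moderate, Light): Fleet B can switch to Rest (-4 → 8). Not NE.
(Moderate, Moderate): Fleet A can switch to Light (6 → 9). Not NE.
(The remaining 1 profile has a profitable deviation by the same check.)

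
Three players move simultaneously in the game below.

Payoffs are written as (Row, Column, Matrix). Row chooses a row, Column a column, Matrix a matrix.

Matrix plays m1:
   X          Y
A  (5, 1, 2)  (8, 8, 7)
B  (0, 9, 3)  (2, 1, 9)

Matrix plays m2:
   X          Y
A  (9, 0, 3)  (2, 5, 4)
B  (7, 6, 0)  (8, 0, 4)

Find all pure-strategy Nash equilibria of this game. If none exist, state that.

(A, X, m1): Column can switch to Y (1 → 8). Not NE.
(A, X, m2): Column can switch to Y (0 → 5). Not NE.
(A, Y, m1): Row gets 8, best alternative 2; Column gets 8, best alternative 1; Matrix gets 7, best alternative 4. No profitable deviation — NE.
(A, Y, m2): Row can switch to B (2 → 8). Not NE.
(B, X, m1): Row can switch to A (0 → 5). Not NE.
(B, X, m2): Row can switch to A (7 → 9). Not NE.
(B, Y, m1): Row can switch to A (2 → 8). Not NE.
(B, Y, m2): Column can switch to X (0 → 6). Not NE.

Pure NE: (A, Y, m1)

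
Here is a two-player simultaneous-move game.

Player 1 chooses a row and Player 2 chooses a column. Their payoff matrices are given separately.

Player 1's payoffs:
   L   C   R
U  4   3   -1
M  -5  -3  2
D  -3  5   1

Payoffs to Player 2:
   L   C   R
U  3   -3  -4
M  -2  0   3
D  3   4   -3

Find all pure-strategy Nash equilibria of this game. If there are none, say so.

(U, L): Player 1 gets 4, best alternative -3; Player 2 gets 3, best alternative -3. No profitable deviation — NE.
(U, C): Player 1 can switch to D (3 → 5). Not NE.
(U, R): Player 1 can switch to M (-1 → 2). Not NE.
(M, L): Player 1 can switch to U (-5 → 4). Not NE.
(M, C): Player 1 can switch to U (-3 → 3). Not NE.
(M, R): Player 1 gets 2, best alternative 1; Player 2 gets 3, best alternative 0. No profitable deviation — NE.
(D, L): Player 1 can switch to U (-3 → 4). Not NE.
(D, C): Player 1 gets 5, best alternative 3; Player 2 gets 4, best alternative 3. No profitable deviation — NE.
(D, R): Player 1 can switch to M (1 → 2). Not NE.

(U, L) and (M, R) and (D, C)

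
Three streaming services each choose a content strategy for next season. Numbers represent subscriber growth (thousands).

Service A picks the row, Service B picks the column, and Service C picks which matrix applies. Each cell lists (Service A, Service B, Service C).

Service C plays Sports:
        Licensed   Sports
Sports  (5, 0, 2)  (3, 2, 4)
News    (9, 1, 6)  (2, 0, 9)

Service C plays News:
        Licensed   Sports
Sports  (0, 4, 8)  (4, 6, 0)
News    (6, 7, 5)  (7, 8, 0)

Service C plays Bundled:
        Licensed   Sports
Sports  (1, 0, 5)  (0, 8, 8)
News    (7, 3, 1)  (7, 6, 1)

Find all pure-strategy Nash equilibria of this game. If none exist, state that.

Service A against (Licensed, Sports): payoffs 5, 9 → best response News.
Service A against (Licensed, News): payoffs 0, 6 → best response News.
Service A against (Licensed, Bundled): payoffs 1, 7 → best response News.
Service A against (Sports, Sports): payoffs 3, 2 → best response Sports.
Service A against (Sports, News): payoffs 4, 7 → best response News.
Service A against (Sports, Bundled): payoffs 0, 7 → best response News.
Service B against (Sports, Sports): payoffs 0, 2 → best response Sports.
Service B against (Sports, News): payoffs 4, 6 → best response Sports.
Service B against (Sports, Bundled): payoffs 0, 8 → best response Sports.
Service B against (News, Sports): payoffs 1, 0 → best response Licensed.
Service B against (News, News): payoffs 7, 8 → best response Sports.
Service B against (News, Bundled): payoffs 3, 6 → best response Sports.
Service C against (Sports, Licensed): payoffs 2, 8, 5 → best response News.
Service C against (Sports, Sports): payoffs 4, 0, 8 → best response Bundled.
Service C against (News, Licensed): payoffs 6, 5, 1 → best response Sports.
Service C against (News, Sports): payoffs 9, 0, 1 → best response Sports.
Mutual best responses: (News, Licensed, Sports).

(News, Licensed, Sports)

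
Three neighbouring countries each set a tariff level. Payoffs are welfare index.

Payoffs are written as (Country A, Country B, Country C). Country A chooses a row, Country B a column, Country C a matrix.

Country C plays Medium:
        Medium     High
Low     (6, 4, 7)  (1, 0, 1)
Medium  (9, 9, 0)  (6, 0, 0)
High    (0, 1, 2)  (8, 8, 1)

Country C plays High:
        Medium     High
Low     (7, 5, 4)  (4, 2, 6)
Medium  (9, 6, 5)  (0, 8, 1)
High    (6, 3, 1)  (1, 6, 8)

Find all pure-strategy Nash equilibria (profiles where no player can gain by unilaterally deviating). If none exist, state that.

This game has no pure Nash equilibrium.

(Low, Medium, Medium): Country A can switch to Medium (6 → 9). Not NE.
(Low, Medium, High): Country A can switch to Medium (7 → 9). Not NE.
(Low, High, Medium): Country A can switch to Medium (1 → 6). Not NE.
(Low, High, High): Country B can switch to Medium (2 → 5). Not NE.
(Medium, Medium, Medium): Country C can switch to High (0 → 5). Not NE.
(Medium, Medium, High): Country B can switch to High (6 → 8). Not NE.
(Medium, High, Medium): Country A can switch to High (6 → 8). Not NE.
(Medium, High, High): Country A can switch to Low (0 → 4). Not NE.
(The remaining 4 profiles each have a profitable deviation by the same check.)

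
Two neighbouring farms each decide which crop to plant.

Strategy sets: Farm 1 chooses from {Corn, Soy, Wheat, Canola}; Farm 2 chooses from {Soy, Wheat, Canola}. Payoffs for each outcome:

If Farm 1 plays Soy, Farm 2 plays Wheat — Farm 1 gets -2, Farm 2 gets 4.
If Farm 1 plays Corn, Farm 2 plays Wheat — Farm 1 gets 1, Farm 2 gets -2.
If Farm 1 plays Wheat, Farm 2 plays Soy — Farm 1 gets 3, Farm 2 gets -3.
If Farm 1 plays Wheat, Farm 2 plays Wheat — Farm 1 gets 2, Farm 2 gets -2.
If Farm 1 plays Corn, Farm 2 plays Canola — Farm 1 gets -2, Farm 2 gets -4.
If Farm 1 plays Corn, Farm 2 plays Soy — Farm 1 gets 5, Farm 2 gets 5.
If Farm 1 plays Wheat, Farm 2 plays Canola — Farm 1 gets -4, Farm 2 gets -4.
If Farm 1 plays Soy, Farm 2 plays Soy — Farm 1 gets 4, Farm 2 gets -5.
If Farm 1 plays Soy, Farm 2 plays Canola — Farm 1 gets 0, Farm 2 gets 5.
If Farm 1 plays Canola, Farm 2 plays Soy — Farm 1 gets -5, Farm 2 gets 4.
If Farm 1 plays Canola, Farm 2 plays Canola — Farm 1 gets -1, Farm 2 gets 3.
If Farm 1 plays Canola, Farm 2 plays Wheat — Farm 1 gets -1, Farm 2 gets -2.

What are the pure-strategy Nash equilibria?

The pure Nash equilibria are (Corn, Soy) and (Soy, Canola) and (Wheat, Wheat).

Mark each player's best response to every combination of opponents' strategies; a profile where every player is best-responding is a pure Nash equilibrium.
Farm 1 against Soy: payoffs 5, 4, 3, -5 → best response Corn.
Farm 1 against Wheat: payoffs 1, -2, 2, -1 → best response Wheat.
Farm 1 against Canola: payoffs -2, 0, -4, -1 → best response Soy.
Farm 2 against Corn: payoffs 5, -2, -4 → best response Soy.
Farm 2 against Soy: payoffs -5, 4, 5 → best response Canola.
Farm 2 against Wheat: payoffs -3, -2, -4 → best response Wheat.
Farm 2 against Canola: payoffs 4, -2, 3 → best response Soy.
Mutual best responses: (Corn, Soy); (Soy, Canola); (Wheat, Wheat).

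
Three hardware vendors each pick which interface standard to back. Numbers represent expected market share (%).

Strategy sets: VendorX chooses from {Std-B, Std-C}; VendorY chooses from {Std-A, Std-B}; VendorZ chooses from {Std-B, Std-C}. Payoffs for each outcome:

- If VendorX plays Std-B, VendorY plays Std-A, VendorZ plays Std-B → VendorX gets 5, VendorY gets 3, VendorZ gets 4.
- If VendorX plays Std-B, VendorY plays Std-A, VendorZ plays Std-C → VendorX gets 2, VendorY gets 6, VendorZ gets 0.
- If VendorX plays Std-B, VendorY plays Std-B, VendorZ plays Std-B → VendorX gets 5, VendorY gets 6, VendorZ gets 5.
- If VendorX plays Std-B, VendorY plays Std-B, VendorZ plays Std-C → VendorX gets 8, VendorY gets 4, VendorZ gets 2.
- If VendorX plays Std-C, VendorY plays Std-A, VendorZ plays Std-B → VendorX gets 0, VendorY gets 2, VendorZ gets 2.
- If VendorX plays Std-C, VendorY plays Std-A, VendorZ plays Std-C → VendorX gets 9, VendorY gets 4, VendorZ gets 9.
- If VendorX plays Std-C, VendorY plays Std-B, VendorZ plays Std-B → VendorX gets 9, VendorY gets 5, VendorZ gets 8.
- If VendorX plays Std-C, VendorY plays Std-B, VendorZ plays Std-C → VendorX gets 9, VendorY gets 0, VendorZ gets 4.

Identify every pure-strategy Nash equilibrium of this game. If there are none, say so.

(Std-B, Std-A, Std-B): VendorY can switch to Std-B (3 → 6). Not NE.
(Std-B, Std-A, Std-C): VendorX can switch to Std-C (2 → 9). Not NE.
(Std-B, Std-B, Std-B): VendorX can switch to Std-C (5 → 9). Not NE.
(Std-B, Std-B, Std-C): VendorX can switch to Std-C (8 → 9). Not NE.
(Std-C, Std-A, Std-B): VendorX can switch to Std-B (0 → 5). Not NE.
(Std-C, Std-A, Std-C): VendorX gets 9, best alternative 2; VendorY gets 4, best alternative 0; VendorZ gets 9, best alternative 2. No profitable deviation — NE.
(Std-C, Std-B, Std-B): VendorX gets 9, best alternative 5; VendorY gets 5, best alternative 2; VendorZ gets 8, best alternative 4. No profitable deviation — NE.
(Std-C, Std-B, Std-C): VendorY can switch to Std-A (0 → 4). Not NE.

The pure Nash equilibria are (Std-C, Std-A, Std-C), (Std-C, Std-B, Std-B).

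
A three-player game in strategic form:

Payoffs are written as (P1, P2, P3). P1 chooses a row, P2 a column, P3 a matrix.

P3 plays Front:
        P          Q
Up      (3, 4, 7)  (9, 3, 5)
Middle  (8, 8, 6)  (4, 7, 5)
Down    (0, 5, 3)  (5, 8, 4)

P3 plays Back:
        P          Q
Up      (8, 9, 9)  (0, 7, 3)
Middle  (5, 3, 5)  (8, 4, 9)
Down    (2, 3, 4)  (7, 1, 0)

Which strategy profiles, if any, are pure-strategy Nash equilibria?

Pure-strategy Nash equilibria: (Up, P, Back); (Middle, P, Front); (Middle, Q, Back)

Mark each player's best response to every combination of opponents' strategies; a profile where every player is best-responding is a pure Nash equilibrium.
P1 against (P, Front): payoffs 3, 8, 0 → best response Middle.
P1 against (P, Back): payoffs 8, 5, 2 → best response Up.
P1 against (Q, Front): payoffs 9, 4, 5 → best response Up.
P1 against (Q, Back): payoffs 0, 8, 7 → best response Middle.
P2 against (Up, Front): payoffs 4, 3 → best response P.
P2 against (Up, Back): payoffs 9, 7 → best response P.
P2 against (Middle, Front): payoffs 8, 7 → best response P.
P2 against (Middle, Back): payoffs 3, 4 → best response Q.
P2 against (Down, Front): payoffs 5, 8 → best response Q.
P2 against (Down, Back): payoffs 3, 1 → best response P.
P3 against (Up, P): payoffs 7, 9 → best response Back.
P3 against (Up, Q): payoffs 5, 3 → best response Front.
P3 against (Middle, P): payoffs 6, 5 → best response Front.
P3 against (Middle, Q): payoffs 5, 9 → best response Back.
P3 against (Down, P): payoffs 3, 4 → best response Back.
P3 against (Down, Q): payoffs 4, 0 → best response Front.
Mutual best responses: (Up, P, Back); (Middle, P, Front); (Middle, Q, Back).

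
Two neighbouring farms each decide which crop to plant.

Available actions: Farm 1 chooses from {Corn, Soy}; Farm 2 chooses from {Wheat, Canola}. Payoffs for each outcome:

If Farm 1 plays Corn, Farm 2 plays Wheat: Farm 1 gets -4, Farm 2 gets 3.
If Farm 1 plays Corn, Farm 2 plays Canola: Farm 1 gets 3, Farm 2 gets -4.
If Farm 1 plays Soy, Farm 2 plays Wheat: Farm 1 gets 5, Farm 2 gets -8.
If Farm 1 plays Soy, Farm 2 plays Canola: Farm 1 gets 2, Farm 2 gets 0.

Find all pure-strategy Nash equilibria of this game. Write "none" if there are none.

For each strategy profile, look for a profitable unilateral deviation.
(Corn, Wheat): Farm 1 can switch to Soy (-4 → 5). Not NE.
(Corn, Canola): Farm 2 can switch to Wheat (-4 → 3). Not NE.
(Soy, Wheat): Farm 2 can switch to Canola (-8 → 0). Not NE.
(Soy, Canola): Farm 1 can switch to Corn (2 → 3). Not NE.

No pure-strategy Nash equilibrium.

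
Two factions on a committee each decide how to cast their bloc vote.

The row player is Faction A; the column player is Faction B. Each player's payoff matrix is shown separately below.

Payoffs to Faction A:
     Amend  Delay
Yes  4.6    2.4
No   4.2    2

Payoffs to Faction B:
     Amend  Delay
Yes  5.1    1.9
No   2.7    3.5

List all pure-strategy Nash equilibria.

(Yes, Amend)

Faction A against Amend: payoffs 4.6, 4.2 → best response Yes.
Faction A against Delay: payoffs 2.4, 2 → best response Yes.
Faction B against Yes: payoffs 5.1, 1.9 → best response Amend.
Faction B against No: payoffs 2.7, 3.5 → best response Delay.
Mutual best responses: (Yes, Amend).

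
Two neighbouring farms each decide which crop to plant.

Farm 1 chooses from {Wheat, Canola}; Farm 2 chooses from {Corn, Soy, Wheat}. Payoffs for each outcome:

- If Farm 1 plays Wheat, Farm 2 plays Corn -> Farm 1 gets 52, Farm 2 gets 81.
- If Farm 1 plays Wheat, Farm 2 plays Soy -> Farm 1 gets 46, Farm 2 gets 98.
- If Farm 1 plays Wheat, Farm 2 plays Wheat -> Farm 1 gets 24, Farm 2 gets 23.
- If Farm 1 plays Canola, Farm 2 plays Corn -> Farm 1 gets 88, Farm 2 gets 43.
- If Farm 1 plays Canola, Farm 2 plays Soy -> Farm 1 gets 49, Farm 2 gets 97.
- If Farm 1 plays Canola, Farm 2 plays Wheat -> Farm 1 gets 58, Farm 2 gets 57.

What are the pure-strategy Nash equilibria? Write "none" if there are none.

(Canola, Soy)

Farm 1 against Corn: payoffs 52, 88 → best response Canola.
Farm 1 against Soy: payoffs 46, 49 → best response Canola.
Farm 1 against Wheat: payoffs 24, 58 → best response Canola.
Farm 2 against Wheat: payoffs 81, 98, 23 → best response Soy.
Farm 2 against Canola: payoffs 43, 97, 57 → best response Soy.
Mutual best responses: (Canola, Soy).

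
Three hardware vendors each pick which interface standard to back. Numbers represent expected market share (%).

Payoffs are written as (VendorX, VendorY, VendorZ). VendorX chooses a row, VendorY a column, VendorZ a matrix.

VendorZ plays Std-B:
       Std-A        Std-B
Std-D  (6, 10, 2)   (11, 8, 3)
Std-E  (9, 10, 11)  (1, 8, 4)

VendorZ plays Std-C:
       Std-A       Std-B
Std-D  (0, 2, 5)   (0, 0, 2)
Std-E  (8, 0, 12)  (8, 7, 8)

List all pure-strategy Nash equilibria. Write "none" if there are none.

(Std-E, Std-B, Std-C)

VendorX against (Std-A, Std-B): payoffs 6, 9 → best response Std-E.
VendorX against (Std-A, Std-C): payoffs 0, 8 → best response Std-E.
VendorX against (Std-B, Std-B): payoffs 11, 1 → best response Std-D.
VendorX against (Std-B, Std-C): payoffs 0, 8 → best response Std-E.
VendorY against (Std-D, Std-B): payoffs 10, 8 → best response Std-A.
VendorY against (Std-D, Std-C): payoffs 2, 0 → best response Std-A.
VendorY against (Std-E, Std-B): payoffs 10, 8 → best response Std-A.
VendorY against (Std-E, Std-C): payoffs 0, 7 → best response Std-B.
VendorZ against (Std-D, Std-A): payoffs 2, 5 → best response Std-C.
VendorZ against (Std-D, Std-B): payoffs 3, 2 → best response Std-B.
VendorZ against (Std-E, Std-A): payoffs 11, 12 → best response Std-C.
VendorZ against (Std-E, Std-B): payoffs 4, 8 → best response Std-C.
Mutual best responses: (Std-E, Std-B, Std-C).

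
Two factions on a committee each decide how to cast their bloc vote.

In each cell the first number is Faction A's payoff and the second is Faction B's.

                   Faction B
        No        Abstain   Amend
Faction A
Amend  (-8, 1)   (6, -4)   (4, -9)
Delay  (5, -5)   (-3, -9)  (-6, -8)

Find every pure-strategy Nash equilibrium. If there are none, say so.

(Amend, No): Faction A can switch to Delay (-8 → 5). Not NE.
(Amend, Abstain): Faction B can switch to No (-4 → 1). Not NE.
(Amend, Amend): Faction B can switch to No (-9 → 1). Not NE.
(Delay, No): Faction A gets 5, best alternative -8; Faction B gets -5, best alternative -8. No profitable deviation — NE.
(Delay, Abstain): Faction A can switch to Amend (-3 → 6). Not NE.
(Delay, Amend): Faction A can switch to Amend (-6 → 4). Not NE.

Pure NE: (Delay, No)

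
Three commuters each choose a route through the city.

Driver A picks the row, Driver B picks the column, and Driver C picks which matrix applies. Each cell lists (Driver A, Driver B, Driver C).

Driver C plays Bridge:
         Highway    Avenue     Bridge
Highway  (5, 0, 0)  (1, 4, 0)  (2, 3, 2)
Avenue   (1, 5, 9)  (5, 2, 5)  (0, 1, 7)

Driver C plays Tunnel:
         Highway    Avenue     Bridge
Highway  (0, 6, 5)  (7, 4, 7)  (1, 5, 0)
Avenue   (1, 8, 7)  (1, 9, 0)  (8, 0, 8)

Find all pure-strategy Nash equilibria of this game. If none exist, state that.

Driver A against (Highway, Bridge): payoffs 5, 1 → best response Highway.
Driver A against (Highway, Tunnel): payoffs 0, 1 → best response Avenue.
Driver A against (Avenue, Bridge): payoffs 1, 5 → best response Avenue.
Driver A against (Avenue, Tunnel): payoffs 7, 1 → best response Highway.
Driver A against (Bridge, Bridge): payoffs 2, 0 → best response Highway.
Driver A against (Bridge, Tunnel): payoffs 1, 8 → best response Avenue.
Driver B against (Highway, Bridge): payoffs 0, 4, 3 → best response Avenue.
Driver B against (Highway, Tunnel): payoffs 6, 4, 5 → best response Highway.
Driver B against (Avenue, Bridge): payoffs 5, 2, 1 → best response Highway.
Driver B against (Avenue, Tunnel): payoffs 8, 9, 0 → best response Avenue.
Driver C against (Highway, Highway): payoffs 0, 5 → best response Tunnel.
Driver C against (Highway, Avenue): payoffs 0, 7 → best response Tunnel.
Driver C against (Highway, Bridge): payoffs 2, 0 → best response Bridge.
Driver C against (Avenue, Highway): payoffs 9, 7 → best response Bridge.
Driver C against (Avenue, Avenue): payoffs 5, 0 → best response Bridge.
Driver C against (Avenue, Bridge): payoffs 7, 8 → best response Tunnel.
No profile is a mutual best response for all players.

This game has no pure Nash equilibrium.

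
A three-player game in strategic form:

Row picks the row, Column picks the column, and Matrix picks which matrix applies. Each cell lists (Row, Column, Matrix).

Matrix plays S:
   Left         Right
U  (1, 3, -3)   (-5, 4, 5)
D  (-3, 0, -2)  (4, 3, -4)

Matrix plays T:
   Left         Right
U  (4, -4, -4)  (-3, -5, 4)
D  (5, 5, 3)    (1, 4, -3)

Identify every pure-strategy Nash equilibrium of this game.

The unique pure-strategy Nash equilibrium is (D, Left, T).

Row against (Left, S): payoffs 1, -3 → best response U.
Row against (Left, T): payoffs 4, 5 → best response D.
Row against (Right, S): payoffs -5, 4 → best response D.
Row against (Right, T): payoffs -3, 1 → best response D.
Column against (U, S): payoffs 3, 4 → best response Right.
Column against (U, T): payoffs -4, -5 → best response Left.
Column against (D, S): payoffs 0, 3 → best response Right.
Column against (D, T): payoffs 5, 4 → best response Left.
Matrix against (U, Left): payoffs -3, -4 → best response S.
Matrix against (U, Right): payoffs 5, 4 → best response S.
Matrix against (D, Left): payoffs -2, 3 → best response T.
Matrix against (D, Right): payoffs -4, -3 → best response T.
Mutual best responses: (D, Left, T).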